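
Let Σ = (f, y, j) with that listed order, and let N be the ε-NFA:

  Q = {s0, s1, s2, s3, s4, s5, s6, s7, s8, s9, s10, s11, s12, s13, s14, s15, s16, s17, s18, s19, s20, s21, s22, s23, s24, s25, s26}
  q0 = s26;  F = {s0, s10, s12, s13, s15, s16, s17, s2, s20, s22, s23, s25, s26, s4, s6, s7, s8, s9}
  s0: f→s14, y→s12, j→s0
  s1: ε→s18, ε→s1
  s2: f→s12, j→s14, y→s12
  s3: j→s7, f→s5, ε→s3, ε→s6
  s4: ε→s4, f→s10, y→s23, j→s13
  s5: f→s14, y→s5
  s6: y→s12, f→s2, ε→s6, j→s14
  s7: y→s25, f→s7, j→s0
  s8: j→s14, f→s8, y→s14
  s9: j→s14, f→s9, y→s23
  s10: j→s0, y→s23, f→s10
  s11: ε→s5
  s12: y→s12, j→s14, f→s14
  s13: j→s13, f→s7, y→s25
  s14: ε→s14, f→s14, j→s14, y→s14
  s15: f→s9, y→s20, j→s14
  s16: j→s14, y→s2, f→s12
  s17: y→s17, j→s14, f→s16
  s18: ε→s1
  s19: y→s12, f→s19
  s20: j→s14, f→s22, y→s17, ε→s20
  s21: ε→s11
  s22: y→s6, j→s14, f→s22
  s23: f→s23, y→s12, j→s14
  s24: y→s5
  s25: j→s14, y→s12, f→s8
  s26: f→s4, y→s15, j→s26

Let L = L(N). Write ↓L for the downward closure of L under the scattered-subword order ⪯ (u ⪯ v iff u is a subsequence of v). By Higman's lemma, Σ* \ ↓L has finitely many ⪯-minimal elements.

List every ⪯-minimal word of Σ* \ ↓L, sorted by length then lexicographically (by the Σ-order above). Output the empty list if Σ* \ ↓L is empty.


|Q|=27, |F|=18, |δ|=75 (11 ε).
min D↑ (19 st, q0=0, F={8}): 0:f→1,y→2,j→0 1:f→3,y→4,j→5 2:f→6,y→7,j→8 3:f→3,y→4,j→9 4:f→4,y→10,j→8 5:f→11,y→12,j→5 6:f→6,y→4,j→8 7:f→13,y→14,j→8 8:f→8,y→8,j→8 9:f→8,y→10,j→9 10:f→8,y→10,j→8 11:f→11,y→12,j→9 12:f→15,y→10,j→8 13:f→13,y→16,j→8 14:f→17,y→14,j→8 15:f→15,y→8,j→8 16:f→18,y→10,j→8 17:f→10,y→18,j→8 18:f→10,y→10,j→8 (ε-aug+det+¬).
'yj': |S_i|=[19, 13, 1] end={s14} rej; 2/2 single-dels accept.
'ffjf': run [19, 15, 12, 3, 1] end={s14} — reject; 4/4 deletions ∈↓L.
'fyyf': run [19, 15, 7, 2, 1] end={s14} — reject; 4/4 single-dels accept.
'fjyfy': N↓-sim [19, 15, 7, 4, 2, 1] end={s14} — reject; 5/5 del acc.
'yyyfff': N↓-sim [19, 13, 9, 6, 4, 2, 1] end={s14} rej; 6/6 del acc.
5 obstructions.

A = [yj, ffjf, fyyf, fjyfy, yyyfff].


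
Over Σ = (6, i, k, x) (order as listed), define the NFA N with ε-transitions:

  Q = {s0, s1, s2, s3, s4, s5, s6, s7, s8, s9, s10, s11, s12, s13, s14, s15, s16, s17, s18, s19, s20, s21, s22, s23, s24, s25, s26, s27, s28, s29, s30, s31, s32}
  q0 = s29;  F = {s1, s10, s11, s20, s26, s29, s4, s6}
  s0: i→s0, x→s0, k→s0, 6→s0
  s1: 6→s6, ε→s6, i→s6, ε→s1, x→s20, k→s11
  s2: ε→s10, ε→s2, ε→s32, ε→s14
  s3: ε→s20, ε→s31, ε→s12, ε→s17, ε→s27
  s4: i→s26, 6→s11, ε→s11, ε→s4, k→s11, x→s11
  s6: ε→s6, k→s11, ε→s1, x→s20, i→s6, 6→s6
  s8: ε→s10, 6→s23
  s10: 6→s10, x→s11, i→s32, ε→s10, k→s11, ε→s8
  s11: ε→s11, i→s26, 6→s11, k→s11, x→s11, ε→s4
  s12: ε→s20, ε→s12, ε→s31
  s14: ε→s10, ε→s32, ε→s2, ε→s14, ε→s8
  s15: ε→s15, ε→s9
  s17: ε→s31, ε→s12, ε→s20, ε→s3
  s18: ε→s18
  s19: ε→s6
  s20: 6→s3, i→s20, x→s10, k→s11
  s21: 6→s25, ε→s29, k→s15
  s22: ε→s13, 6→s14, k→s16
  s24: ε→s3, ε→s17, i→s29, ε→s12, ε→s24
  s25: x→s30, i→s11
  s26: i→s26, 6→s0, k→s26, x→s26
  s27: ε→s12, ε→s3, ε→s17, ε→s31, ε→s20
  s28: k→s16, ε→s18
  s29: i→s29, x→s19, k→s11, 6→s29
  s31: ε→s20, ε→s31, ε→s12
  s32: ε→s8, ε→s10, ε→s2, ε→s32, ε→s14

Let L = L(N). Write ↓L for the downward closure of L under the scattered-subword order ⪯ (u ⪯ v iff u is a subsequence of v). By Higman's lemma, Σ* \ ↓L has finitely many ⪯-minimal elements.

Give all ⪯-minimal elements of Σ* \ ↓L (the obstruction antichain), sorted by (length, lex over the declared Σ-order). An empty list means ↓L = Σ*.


Antichain: [ki6, xxxxi6].

|Q|=33, |F|=8, |δ|=101 (56 ε).
min D↑ (7 st, q0=0, F={5}): 0:6→0,i→0,k→1,x→2 1:6→1,i→3,k→1,x→1 2:6→2,i→2,k→1,x→4 3:6→5,i→3,k→3,x→3 4:6→4,i→4,k→1,x→6 5:6→5,i→5,k→5,x→5 6:6→6,i→6,k→1,x→1.
'ki6': N↓-sim [20, 4, 2, 1] end={s0} — reject; 3/3 del acc.
'xxxxi6': run [20, 19, 16, 10, 4, 2, 1] end={s0} ∉↓L; 6/6 single-dels accept.
2 obstructions.


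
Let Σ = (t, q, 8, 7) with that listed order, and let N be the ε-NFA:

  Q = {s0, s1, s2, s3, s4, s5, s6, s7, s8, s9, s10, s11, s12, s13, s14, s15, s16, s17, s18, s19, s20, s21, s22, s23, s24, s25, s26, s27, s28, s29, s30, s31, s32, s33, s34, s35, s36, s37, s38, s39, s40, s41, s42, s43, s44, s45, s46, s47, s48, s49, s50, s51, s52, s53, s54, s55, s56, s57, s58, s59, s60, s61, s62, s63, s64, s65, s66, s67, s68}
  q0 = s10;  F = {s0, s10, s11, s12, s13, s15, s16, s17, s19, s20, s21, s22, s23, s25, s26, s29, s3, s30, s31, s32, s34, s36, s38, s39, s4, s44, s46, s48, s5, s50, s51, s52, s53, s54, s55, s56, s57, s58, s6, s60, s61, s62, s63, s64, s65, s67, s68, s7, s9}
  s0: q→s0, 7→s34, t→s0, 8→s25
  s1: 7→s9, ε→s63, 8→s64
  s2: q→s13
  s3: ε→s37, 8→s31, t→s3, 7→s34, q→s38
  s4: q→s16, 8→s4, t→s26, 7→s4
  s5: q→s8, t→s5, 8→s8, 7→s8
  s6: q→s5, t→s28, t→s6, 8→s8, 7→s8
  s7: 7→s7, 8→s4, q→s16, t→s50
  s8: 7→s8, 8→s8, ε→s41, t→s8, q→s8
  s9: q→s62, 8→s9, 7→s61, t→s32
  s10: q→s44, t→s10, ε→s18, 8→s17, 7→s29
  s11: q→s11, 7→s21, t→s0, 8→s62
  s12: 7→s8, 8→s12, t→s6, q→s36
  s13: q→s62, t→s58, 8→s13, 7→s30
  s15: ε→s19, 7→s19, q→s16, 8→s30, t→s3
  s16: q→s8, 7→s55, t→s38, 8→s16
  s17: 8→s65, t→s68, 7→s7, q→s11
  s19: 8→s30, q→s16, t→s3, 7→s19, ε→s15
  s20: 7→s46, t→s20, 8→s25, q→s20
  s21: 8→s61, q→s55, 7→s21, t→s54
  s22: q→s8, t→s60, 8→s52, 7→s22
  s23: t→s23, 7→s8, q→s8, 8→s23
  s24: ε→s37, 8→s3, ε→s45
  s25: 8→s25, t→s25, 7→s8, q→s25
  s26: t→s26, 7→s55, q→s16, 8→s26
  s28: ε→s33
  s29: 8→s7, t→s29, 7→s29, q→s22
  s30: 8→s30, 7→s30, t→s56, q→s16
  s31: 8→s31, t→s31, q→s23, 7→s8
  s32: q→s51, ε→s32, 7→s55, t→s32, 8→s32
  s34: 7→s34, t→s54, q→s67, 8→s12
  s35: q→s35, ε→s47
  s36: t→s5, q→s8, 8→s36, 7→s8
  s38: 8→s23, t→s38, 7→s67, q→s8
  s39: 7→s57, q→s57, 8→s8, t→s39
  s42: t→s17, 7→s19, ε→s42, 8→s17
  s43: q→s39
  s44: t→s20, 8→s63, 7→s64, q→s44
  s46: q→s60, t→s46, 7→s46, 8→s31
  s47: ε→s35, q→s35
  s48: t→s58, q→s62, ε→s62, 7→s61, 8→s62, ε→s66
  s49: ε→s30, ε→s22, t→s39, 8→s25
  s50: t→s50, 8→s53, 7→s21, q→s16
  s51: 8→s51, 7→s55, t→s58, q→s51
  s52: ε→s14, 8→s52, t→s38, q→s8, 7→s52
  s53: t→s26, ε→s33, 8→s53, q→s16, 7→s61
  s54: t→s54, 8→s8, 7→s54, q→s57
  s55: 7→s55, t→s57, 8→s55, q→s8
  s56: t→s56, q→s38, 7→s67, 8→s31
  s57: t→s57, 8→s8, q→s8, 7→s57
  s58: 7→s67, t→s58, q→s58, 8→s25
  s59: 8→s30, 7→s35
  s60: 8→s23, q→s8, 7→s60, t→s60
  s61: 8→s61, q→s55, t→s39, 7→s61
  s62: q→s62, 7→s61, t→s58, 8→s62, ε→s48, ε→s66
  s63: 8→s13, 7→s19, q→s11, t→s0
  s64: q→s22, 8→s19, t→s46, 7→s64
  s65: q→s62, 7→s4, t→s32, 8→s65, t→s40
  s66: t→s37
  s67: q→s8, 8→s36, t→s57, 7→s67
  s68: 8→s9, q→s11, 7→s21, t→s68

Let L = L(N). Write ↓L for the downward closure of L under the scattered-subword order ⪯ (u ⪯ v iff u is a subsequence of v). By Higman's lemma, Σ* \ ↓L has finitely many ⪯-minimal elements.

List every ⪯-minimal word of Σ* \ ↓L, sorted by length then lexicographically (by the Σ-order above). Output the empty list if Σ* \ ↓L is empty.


A = [7qq, qt87, 8t7t8, 8q7t8, 88t7q].

|Q|=69, |F|=49, |δ|=238 (21 ε).
min D↑ (48 st, q0=0, F={25}): 0:t→0,q→1,8→2,7→3 1:t→4,q→1,8→5,7→6 2:t→7,q→8,8→9,7→10 3:t→3,q→11,8→10,7→3 4:t→4,q→4,8→12,7→13 5:t→14,q→8,8→15,7→16 6:t→13,q→11,8→16,7→6 7:t→7,q→8,8→17,7→18 8:t→14,q→8,8→19,7→18 9:t→20,q→19,8→9,7→21 10:t→22,q→23,8→21,7→10 11:t→24,q→25,8→26,7→11 12:t→12,q→12,8→12,7→25 13:t→13,q→24,8→27,7→13 14:t→14,q→14,8→12,7→28 15:t→29,q→19,8→15,7→30 16:t→31,q→23,8→30,7→16 17:t→20,q→19,8→17,7→32 18:t→33,q→34,8→32,7→18 19:t→29,q→19,8→19,7→32 20:t→20,q→35,8→20,7→34 21:t→36,q→23,8→21,7→21 22:t→22,q→23,8→37,7→18 23:t→38,q→25,8→23,7→34 24:t→24,q→25,8→39,7→24 25:t→25,q→25,8→25,7→25 26:t→38,q→25,8→26,7→26 27:t→27,q→39,8→27,7→25 28:t→33,q→40,8→41,7→28 29:t→29,q→29,8→12,7→40 30:t→42,q→23,8→30,7→30 31:t→31,q→38,8→27,7→28 32:t→43,q→34,8→32,7→32 33:t→33,q→44,8→25,7→33 34:t→44,q→25,8→34,7→34 35:t→29,q→35,8→35,7→34 36:t→36,q→23,8→36,7→34 37:t→36,q→23,8→37,7→32 38:t→38,q→25,8→39,7→40 39:t→39,q→25,8→39,7→25 40:t→44,q→25,8→45,7→40 41:t→46,q→45,8→41,7→25 42:t→42,q→38,8→27,7→40 43:t→43,q→44,8→25,7→44 44:t→44,q→25,8→25,7→44 45:t→47,q→25,8→45,7→25 46:t→46,q→47,8→25,7→25 47:t→47,q→25,8→25,7→25 [Hopcroft].
'7qq': N↓-sim [58, 38, 14, 2] end={s41,s8} rej; 3/3 single-dels accept.
'qt87': run [58, 44, 25, 11, 2] end={s41,s8} rej; 4/4 single-dels accept.
'8t7t8': N↓-sim [58, 49, 38, 16, 9, 2] end={s41,s8} rej; 5/5 single-dels accept.
'8q7t8': |S_i|=[58, 49, 28, 16, 9, 2] end={s41,s8} rej; 5/5 del acc.
'88t7q': |S_i|=[58, 49, 36, 23, 7, 2] end={s41,s8} rej; 5/5 deletions ∈↓L.
5 obstructions.


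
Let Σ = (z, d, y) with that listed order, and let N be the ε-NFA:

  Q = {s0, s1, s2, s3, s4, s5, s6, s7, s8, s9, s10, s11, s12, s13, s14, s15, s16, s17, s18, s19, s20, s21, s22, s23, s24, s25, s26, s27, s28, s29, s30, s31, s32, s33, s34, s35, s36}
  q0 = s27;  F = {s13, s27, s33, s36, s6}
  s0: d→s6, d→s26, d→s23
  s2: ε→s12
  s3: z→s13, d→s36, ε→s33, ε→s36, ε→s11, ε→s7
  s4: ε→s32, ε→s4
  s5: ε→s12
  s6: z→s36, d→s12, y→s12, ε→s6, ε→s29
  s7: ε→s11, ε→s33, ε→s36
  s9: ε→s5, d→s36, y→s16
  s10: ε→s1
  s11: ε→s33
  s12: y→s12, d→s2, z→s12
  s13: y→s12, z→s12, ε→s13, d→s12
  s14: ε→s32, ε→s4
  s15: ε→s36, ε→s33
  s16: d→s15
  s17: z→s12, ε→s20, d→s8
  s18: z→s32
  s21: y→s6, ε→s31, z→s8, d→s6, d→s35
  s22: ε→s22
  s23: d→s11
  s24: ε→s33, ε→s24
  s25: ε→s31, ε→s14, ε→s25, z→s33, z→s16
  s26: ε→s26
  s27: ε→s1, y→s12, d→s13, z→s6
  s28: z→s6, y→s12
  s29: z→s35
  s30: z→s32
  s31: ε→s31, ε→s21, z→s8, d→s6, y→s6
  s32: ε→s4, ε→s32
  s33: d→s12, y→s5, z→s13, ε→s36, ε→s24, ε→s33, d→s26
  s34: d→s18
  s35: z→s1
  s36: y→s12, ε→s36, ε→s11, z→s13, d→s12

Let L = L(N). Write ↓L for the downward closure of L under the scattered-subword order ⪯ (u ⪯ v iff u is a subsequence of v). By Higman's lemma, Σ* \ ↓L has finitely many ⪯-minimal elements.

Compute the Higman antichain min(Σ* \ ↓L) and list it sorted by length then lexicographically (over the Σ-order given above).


min(Σ*\↓L) = [y, zd, dz, dd, zzzz].

|Q|=37, |F|=5, |δ|=86 (40 ε).
min D↑ (5 st, q0=0, F={3}): 0:z→1,d→2,y→3 1:z→4,d→3,y→3 2:z→3,d→3,y→3 3:z→3,d→3,y→3 4:z→2,d→3,y→3 (ε-aug+det+¬).
'y': N↓-sim [14, 3] end={s12,s2,s5} ∉↓L; 1/1 deletions ∈↓L.
'zd': run [14, 13, 3] end={s12,s2,s26} — reject; 2/2 single-dels accept.
'dz': N↓-sim [14, 4, 2] end={s12,s2} — reject; 2/2 del acc.
'dd': run [14, 4, 2] end={s12,s2} — reject; 2/2 del acc.
'zzzz': N↓-sim [14, 13, 11, 4, 2] end={s12,s2} ∉↓L; 4/4 single-dels accept.
5 words, ⪯-incomp.


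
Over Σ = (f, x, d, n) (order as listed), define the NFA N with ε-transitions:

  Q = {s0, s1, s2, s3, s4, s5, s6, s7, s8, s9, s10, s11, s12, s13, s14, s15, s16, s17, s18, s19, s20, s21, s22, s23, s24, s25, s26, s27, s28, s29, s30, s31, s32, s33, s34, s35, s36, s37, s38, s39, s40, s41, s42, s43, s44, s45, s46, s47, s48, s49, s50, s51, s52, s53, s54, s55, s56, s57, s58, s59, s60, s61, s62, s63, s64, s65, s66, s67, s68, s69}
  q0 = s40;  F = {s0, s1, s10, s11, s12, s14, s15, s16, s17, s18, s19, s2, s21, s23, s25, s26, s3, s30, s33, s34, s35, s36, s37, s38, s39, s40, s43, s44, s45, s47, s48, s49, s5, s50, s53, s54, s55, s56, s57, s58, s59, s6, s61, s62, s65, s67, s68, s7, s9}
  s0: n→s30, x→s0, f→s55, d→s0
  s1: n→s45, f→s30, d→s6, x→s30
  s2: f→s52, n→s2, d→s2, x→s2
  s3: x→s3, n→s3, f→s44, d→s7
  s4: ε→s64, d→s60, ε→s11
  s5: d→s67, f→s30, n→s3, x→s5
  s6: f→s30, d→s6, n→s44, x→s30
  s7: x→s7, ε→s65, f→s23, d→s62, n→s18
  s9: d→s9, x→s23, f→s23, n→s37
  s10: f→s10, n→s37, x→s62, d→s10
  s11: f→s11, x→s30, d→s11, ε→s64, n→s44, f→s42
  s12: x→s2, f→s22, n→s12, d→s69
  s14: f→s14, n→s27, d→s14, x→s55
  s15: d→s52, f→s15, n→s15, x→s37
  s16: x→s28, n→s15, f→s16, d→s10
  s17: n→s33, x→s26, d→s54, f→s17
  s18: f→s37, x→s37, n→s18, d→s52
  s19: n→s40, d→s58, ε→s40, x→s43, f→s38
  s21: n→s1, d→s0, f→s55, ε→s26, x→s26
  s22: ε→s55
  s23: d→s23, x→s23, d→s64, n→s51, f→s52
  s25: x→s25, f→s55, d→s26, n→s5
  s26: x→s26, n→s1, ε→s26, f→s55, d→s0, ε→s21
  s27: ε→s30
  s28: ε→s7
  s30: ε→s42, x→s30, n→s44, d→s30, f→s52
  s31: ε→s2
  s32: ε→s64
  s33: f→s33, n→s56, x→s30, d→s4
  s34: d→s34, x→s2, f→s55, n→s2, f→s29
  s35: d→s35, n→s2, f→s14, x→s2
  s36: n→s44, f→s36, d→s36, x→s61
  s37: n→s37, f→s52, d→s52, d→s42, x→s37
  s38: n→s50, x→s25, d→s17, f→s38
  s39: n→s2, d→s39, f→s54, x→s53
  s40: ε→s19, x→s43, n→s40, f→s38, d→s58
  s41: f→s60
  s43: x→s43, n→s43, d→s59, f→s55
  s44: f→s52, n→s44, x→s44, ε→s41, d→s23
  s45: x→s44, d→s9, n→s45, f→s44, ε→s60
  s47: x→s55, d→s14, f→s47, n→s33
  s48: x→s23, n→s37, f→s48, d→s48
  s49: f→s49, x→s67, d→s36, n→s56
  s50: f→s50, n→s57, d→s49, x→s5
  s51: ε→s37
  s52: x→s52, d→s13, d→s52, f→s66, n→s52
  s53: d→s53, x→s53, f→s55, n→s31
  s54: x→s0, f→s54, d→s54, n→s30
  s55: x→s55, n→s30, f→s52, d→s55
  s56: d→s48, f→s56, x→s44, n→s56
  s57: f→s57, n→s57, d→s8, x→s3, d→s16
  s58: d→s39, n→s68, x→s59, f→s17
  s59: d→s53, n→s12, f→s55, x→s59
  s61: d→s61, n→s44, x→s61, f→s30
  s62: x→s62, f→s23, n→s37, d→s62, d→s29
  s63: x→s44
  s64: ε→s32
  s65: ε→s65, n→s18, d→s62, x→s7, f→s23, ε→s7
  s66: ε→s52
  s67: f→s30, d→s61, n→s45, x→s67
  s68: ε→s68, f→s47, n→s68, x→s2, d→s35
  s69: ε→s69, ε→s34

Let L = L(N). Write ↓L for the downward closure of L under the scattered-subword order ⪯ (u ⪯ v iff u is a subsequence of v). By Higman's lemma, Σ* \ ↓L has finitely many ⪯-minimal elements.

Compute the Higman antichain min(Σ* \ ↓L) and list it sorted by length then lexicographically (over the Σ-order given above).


A = [xff, ddnf, dnxf, fnndnd].

|Q|=70, |F|=49, |δ|=235 (25 ε).
min D↑ (47 st, q0=0, F={17}): 0:f→1,x→2,d→3,n→0 1:f→1,x→4,d→5,n→6 2:f→7,x→2,d→8,n→2 3:f→5,x→8,d→9,n→10 4:f→7,x→4,d→11,n→12 5:f→5,x→11,d→13,n→14 6:f→6,x→12,d→15,n→16 7:f→17,x→7,d→7,n→18 8:f→7,x→8,d→19,n→20 9:f→13,x→19,d→9,n→21 10:f→22,x→21,d→23,n→10 11:f→7,x→11,d→24,n→25 12:f→18,x→12,d→26,n→27 13:f→13,x→24,d→13,n→18 14:f→14,x→18,d→28,n→29 15:f→15,x→26,d→30,n→29 16:f→16,x→27,d→31,n→16 17:f→17,x→17,d→17,n→17 18:f→17,x→18,d→18,n→32 19:f→7,x→19,d→19,n→21 20:f→7,x→21,d→33,n→20 21:f→17,x→21,d→21,n→21 22:f→22,x→7,d→34,n→14 23:f→34,x→21,d→23,n→21 24:f→7,x→24,d→24,n→18 25:f→18,x→18,d→35,n→36 26:f→18,x→26,d→37,n→36 27:f→32,x→27,d→38,n→27 28:f→28,x→18,d→28,n→32 29:f→29,x→32,d→39,n→29 30:f→30,x→37,d→30,n→32 31:f→31,x→38,d→40,n→41 32:f→17,x→32,d→42,n→32 33:f→7,x→21,d→33,n→21 34:f→34,x→7,d→34,n→18 35:f→18,x→18,d→35,n→32 36:f→32,x→32,d→43,n→36 37:f→18,x→37,d→37,n→32 38:f→42,x→38,d→44,n→45 39:f→39,x→42,d→39,n→46 40:f→40,x→44,d→40,n→46 41:f→41,x→46,d→17,n→41 42:f→17,x→42,d→42,n→46 43:f→42,x→42,d→43,n→46 44:f→42,x→44,d→44,n→46 45:f→46,x→46,d→17,n→45 46:f→17,x→46,d→17,n→46 [Hopcroft].
'xff': N↓-sim [66, 41, 16, 4] end={s13,s52,s60,s66} rej; 3/3 del acc.
'ddnf': N↓-sim [66, 57, 35, 16, 4] end={s13,s52,s60,s66} rej; 4/4 del acc.
'dnxf': run [66, 57, 37, 15, 4] end={s13,s52,s60,s66} — reject; 4/4 deletions ∈↓L.
'fnndnd': run [66, 52, 41, 28, 21, 8, 4] end={s13,s42,s52,s66} — reject; 6/6 deletions ∈↓L.
4 minimals (antichain).


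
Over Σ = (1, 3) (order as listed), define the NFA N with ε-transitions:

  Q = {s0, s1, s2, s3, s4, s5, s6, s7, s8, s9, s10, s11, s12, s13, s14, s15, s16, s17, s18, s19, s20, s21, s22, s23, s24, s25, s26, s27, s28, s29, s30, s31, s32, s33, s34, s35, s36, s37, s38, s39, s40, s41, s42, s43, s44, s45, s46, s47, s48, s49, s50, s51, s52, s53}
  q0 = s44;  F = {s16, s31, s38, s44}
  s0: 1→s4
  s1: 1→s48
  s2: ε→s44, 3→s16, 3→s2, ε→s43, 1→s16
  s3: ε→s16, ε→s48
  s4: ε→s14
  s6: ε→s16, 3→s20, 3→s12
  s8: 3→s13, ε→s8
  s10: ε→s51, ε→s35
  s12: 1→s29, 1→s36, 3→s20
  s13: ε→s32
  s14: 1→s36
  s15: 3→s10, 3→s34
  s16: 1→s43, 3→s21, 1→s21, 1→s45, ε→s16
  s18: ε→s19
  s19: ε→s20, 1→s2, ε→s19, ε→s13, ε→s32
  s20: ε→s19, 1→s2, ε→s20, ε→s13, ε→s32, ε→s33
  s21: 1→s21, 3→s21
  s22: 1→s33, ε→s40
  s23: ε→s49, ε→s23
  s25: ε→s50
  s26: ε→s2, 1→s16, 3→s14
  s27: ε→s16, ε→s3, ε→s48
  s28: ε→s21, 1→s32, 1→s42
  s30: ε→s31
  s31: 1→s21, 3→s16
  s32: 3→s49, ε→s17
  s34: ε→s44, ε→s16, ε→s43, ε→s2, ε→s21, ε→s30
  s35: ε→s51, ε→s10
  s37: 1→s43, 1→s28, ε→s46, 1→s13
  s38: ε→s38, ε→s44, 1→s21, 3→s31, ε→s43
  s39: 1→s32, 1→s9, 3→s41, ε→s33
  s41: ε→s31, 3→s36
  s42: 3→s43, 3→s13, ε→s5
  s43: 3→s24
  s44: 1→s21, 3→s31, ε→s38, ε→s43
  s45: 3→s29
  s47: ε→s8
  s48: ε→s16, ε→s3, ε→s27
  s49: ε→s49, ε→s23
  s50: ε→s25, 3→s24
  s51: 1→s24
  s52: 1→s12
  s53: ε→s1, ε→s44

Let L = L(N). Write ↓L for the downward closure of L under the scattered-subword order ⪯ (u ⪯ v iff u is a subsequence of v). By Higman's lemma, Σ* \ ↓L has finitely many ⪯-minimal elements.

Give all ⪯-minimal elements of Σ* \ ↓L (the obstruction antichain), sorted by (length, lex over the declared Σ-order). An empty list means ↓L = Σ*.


|Q|=54, |F|=4, |δ|=106 (58 ε).
min D↑ (4 st, q0=0, F={1}): 0:1→1,3→2 1:1→1,3→1 2:1→1,3→3 3:1→1,3→1.
'1': N↓-sim [9, 5] end={s21,s24,s29,s43,s45} — reject; 1/1 deletions ∈↓L.
'333': N↓-sim [9, 7, 6, 3] end={s21,s24,s29} rej; 3/3 single-dels accept.
2 words, ⪯-incomp.

A = [1, 333].


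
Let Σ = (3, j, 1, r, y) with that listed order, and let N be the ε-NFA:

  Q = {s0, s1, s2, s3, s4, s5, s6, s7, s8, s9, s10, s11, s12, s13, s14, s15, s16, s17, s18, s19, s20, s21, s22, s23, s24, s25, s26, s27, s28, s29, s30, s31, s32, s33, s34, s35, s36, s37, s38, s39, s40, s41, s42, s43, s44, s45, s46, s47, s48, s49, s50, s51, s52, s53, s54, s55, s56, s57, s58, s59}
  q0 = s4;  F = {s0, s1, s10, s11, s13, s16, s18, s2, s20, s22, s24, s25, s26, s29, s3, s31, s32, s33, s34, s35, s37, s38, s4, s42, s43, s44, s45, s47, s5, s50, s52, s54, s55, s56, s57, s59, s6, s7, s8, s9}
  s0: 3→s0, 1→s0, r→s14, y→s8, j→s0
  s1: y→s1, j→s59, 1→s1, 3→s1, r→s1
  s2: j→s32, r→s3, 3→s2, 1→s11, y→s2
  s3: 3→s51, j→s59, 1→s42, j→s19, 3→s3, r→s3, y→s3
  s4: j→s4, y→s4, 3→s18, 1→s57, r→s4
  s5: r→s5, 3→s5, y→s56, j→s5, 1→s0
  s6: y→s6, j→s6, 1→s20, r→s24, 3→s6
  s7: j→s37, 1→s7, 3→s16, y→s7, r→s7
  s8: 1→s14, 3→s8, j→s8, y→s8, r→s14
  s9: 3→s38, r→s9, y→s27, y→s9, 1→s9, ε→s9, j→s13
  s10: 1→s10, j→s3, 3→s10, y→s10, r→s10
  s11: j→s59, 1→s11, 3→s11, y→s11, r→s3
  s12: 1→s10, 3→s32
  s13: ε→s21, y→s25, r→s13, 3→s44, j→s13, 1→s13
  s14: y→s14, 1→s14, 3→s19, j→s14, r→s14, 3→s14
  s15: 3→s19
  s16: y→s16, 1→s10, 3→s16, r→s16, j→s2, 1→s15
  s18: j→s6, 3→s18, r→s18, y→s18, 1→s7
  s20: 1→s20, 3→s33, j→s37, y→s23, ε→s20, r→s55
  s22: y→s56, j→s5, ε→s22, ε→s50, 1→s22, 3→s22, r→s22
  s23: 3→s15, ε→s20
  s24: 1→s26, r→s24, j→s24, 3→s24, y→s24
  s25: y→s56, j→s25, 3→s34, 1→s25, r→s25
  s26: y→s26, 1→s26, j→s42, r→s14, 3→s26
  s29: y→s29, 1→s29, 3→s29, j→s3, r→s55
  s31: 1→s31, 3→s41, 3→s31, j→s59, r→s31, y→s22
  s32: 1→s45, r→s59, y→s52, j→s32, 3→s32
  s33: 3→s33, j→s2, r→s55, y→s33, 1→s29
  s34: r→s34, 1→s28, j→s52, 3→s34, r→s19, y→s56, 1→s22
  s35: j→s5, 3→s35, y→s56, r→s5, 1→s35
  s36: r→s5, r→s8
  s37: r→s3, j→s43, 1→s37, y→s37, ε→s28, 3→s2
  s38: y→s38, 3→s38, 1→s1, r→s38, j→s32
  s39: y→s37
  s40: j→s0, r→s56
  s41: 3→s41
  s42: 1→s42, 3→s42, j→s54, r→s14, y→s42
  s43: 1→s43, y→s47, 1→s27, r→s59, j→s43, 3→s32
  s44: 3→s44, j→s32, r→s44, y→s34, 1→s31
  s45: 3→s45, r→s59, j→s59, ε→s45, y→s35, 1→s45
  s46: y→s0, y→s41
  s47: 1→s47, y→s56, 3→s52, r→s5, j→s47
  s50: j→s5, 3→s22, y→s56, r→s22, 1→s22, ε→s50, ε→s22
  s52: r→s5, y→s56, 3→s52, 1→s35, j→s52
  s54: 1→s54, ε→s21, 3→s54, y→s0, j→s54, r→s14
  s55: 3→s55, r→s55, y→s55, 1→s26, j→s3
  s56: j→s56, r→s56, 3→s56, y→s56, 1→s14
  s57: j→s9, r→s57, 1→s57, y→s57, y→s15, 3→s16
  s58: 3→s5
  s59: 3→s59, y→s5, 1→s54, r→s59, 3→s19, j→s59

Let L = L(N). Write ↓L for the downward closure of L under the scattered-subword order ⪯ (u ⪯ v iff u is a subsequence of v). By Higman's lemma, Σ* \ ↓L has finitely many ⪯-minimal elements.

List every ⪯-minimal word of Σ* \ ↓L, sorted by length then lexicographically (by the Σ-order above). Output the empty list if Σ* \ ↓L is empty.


A = [3jr1r, 131j1r, 1jjyy1].

|Q|=60, |F|=40, |δ|=240 (11 ε).
min D↑ (40 st, q0=0, F={26}): 0:3→1,j→0,1→2,r→0,y→0 1:3→1,j→3,1→4,r→1,y→1 2:3→5,j→6,1→2,r→2,y→2 3:3→3,j→3,1→7,r→8,y→3 4:3→5,j→9,1→4,r→4,y→4 5:3→5,j→10,1→11,r→5,y→5 6:3→12,j→13,1→6,r→6,y→6 7:3→14,j→9,1→7,r→15,y→7 8:3→8,j→8,1→16,r→8,y→8 9:3→10,j→17,1→9,r→18,y→9 10:3→10,j→19,1→20,r→18,y→10 11:3→11,j→18,1→11,r→11,y→11 12:3→12,j→19,1→21,r→12,y→12 13:3→22,j→13,1→13,r→13,y→23 14:3→14,j→10,1→24,r→15,y→14 15:3→15,j→18,1→16,r→15,y→15 16:3→16,j→25,1→16,r→26,y→16 17:3→19,j→17,1→17,r→27,y→28 18:3→18,j→27,1→25,r→18,y→18 19:3→19,j→19,1→29,r→27,y→30 20:3→20,j→27,1→20,r→18,y→20 21:3→21,j→27,1→21,r→21,y→21 22:3→22,j→19,1→31,r→22,y→32 23:3→32,j→23,1→23,r→23,y→33 24:3→24,j→18,1→24,r→15,y→24 25:3→25,j→34,1→25,r→26,y→25 26:3→26,j→26,1→26,r→26,y→26 27:3→27,j→27,1→34,r→27,y→35 28:3→30,j→28,1→28,r→35,y→33 29:3→29,j→27,1→29,r→27,y→36 30:3→30,j→30,1→36,r→35,y→33 31:3→31,j→27,1→31,r→31,y→37 32:3→32,j→30,1→37,r→32,y→33 33:3→33,j→33,1→26,r→33,y→33 34:3→34,j→34,1→34,r→26,y→38 35:3→35,j→35,1→38,r→35,y→33 36:3→36,j→35,1→36,r→35,y→33 37:3→37,j→35,1→37,r→37,y→33 38:3→38,j→38,1→38,r→26,y→39 39:3→39,j→39,1→26,r→26,y→39 (ε-aug+det+¬).
'3jr1r': run [49, 44, 32, 15, 8, 2] end={s14,s19} — reject; 5/5 single-dels accept.
'131j1r': N↓-sim [49, 45, 34, 26, 12, 7, 2] end={s14,s19} ∉↓L; 6/6 single-dels accept.
'1jjyy1': run [49, 45, 34, 25, 14, 4, 2] end={s14,s19} — reject; 6/6 del acc.
3 words, ⪯-incomp.


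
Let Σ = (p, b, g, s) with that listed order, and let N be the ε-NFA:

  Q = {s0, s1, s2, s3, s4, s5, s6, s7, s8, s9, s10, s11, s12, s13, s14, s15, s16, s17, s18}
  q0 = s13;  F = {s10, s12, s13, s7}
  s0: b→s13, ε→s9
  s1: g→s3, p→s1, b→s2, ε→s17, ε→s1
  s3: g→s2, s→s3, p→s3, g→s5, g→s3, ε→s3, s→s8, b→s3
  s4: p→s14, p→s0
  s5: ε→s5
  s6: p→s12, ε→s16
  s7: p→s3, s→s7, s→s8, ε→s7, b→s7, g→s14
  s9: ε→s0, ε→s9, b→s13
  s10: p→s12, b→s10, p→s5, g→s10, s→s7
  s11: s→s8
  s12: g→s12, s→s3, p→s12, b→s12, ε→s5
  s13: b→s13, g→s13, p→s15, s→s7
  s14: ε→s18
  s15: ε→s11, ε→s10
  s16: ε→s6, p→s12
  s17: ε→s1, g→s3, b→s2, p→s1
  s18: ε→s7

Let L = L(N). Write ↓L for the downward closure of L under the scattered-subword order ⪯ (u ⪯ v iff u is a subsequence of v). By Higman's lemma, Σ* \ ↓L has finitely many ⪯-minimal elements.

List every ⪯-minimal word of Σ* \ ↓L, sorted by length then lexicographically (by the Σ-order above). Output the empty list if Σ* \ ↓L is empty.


|Q|=19, |F|=4, |δ|=54 (16 ε).
min D↑ (5 st, q0=0, F={4}): 0:p→1,b→0,g→0,s→2 1:p→3,b→1,g→1,s→2 2:p→4,b→2,g→2,s→2 3:p→3,b→3,g→3,s→4 4:p→4,b→4,g→4,s→4 (ε-aug+det+¬).
'sp': N↓-sim [12, 7, 4] end={s2,s3,s5,s8} — reject; 2/2 deletions ∈↓L.
'pps': |S_i|=[12, 11, 5, 4] end={s2,s3,s5,s8} rej; 3/3 del acc.
2 minimals (antichain).

A = [sp, pps].


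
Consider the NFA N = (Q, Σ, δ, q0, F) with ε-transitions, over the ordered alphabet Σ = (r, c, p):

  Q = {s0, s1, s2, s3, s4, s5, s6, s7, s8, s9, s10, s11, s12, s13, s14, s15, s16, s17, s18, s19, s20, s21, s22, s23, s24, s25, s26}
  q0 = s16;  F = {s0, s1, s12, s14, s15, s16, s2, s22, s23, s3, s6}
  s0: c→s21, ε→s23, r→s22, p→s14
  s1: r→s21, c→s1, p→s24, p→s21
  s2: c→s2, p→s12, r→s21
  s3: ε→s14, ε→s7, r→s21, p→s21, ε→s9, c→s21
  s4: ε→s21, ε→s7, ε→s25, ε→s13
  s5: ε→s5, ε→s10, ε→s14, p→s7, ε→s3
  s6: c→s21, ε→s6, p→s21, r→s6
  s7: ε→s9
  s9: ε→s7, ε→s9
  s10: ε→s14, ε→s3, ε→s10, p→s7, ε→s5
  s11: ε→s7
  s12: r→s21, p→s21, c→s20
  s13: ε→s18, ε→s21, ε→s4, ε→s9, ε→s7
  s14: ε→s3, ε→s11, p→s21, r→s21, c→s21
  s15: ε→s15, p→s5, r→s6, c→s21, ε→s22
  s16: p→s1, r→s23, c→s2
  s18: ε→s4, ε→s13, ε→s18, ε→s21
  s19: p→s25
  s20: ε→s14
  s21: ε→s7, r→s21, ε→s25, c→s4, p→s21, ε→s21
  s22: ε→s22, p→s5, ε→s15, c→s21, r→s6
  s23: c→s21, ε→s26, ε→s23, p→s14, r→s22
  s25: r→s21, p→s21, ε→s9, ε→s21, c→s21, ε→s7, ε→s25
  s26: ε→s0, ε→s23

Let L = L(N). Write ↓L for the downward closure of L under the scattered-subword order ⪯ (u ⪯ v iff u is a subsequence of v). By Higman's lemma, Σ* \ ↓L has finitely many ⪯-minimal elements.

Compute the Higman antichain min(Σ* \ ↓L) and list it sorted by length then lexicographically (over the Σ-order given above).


min(Σ*\↓L) = [rc, cr, pr, pp, rrrp, cpcc].

|Q|=27, |F|=11, |δ|=91 (48 ε).
min D↑ (9 st, q0=0, F={5}): 0:r→1,c→2,p→3 1:r→4,c→5,p→6 2:r→5,c→2,p→7 3:r→5,c→3,p→5 4:r→8,c→5,p→6 5:r→5,c→5,p→5 6:r→5,c→5,p→5 7:r→5,c→6,p→5 8:r→8,c→5,p→5 (ε-aug+det+¬).
'rc': N↓-sim [24, 18, 7] end={s13,s18,s21,s25,s4,s7,s9} rej; 2/2 single-dels accept.
'cr': |S_i|=[24, 15, 7] end={s13,s18,s21,s25,s4,s7,s9} rej; 2/2 deletions ∈↓L.
'pr': run [24, 16, 7] end={s13,s18,s21,s25,s4,s7,s9} — reject; 2/2 del acc.
'pp': |S_i|=[24, 16, 8] end={s13,s18,s21,s24,s25,s4,s7,s9} ∉↓L; 2/2 single-dels accept.
'rrrp': |S_i|=[24, 18, 15, 8, 7] end={s13,s18,s21,s25,s4,s7,s9} — reject; 4/4 del acc.
'cpcc': |S_i|=[24, 15, 13, 11, 7] end={s13,s18,s21,s25,s4,s7,s9} rej; 4/4 deletions ∈↓L.
6 words, ⪯-incomp.


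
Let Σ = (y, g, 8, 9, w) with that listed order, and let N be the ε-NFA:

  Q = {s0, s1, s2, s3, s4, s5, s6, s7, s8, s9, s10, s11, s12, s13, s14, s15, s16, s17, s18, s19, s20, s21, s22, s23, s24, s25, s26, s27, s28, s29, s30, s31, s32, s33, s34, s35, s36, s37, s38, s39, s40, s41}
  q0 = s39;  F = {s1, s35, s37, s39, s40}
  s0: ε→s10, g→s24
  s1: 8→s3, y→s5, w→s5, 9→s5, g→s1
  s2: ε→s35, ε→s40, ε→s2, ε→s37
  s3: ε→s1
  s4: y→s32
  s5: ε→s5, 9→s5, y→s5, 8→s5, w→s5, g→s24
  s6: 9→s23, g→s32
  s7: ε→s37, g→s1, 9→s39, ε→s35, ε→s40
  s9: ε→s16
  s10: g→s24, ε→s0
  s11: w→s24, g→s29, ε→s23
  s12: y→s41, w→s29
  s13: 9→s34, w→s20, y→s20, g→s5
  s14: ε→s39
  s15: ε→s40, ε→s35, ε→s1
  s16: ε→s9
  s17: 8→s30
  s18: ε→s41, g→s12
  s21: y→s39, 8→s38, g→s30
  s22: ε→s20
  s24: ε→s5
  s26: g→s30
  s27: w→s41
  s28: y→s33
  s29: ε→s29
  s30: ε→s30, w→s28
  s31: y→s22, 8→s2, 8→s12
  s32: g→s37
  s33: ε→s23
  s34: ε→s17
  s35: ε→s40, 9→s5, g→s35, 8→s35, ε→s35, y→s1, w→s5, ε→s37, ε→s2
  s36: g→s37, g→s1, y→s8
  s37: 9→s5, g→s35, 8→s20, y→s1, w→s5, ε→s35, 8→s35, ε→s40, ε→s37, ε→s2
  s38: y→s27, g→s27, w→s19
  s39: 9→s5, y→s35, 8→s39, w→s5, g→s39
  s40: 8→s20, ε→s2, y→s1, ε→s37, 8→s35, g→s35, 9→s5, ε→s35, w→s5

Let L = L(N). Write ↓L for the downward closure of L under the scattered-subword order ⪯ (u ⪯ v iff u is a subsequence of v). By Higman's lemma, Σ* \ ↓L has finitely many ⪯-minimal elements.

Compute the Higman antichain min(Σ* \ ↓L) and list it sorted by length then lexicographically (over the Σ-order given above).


|Q|=42, |F|=5, |δ|=102 (36 ε).
min D↑ (4 st, q0=0, F={2}): 0:y→1,g→0,8→0,9→2,w→2 1:y→3,g→1,8→1,9→2,w→2 2:y→2,g→2,8→2,9→2,w→2 3:y→2,g→3,8→3,9→2,w→2.
'9': |S_i|=[10, 2] end={s24,s5} rej; 1/1 deletions ∈↓L.
'w': N↓-sim [10, 2] end={s24,s5} — reject; 1/1 deletions ∈↓L.
'yyy': |S_i|=[10, 9, 4, 2] end={s24,s5} rej; 3/3 del acc.
3 minimals (antichain).

min(Σ*\↓L) = [9, w, yyy].


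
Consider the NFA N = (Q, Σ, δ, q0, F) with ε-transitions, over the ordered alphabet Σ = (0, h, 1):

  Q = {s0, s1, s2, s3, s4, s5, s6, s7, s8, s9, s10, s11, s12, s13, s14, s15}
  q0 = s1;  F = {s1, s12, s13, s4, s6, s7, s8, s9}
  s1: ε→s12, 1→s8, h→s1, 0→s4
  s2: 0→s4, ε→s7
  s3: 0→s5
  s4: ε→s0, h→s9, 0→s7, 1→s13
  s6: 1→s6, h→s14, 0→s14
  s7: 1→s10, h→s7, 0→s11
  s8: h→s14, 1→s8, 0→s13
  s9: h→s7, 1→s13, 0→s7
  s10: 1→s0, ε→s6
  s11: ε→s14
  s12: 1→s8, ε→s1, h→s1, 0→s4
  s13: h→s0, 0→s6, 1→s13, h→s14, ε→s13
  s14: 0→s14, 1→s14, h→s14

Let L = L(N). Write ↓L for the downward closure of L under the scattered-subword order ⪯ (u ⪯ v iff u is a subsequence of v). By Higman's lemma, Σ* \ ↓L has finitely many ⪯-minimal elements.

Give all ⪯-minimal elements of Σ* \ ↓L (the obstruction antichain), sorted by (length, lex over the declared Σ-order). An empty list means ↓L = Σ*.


|Q|=16, |F|=8, |δ|=38 (7 ε).
min D↑ (8 st, q0=0, F={6}): 0:0→1,h→0,1→2 1:0→3,h→4,1→5 2:0→5,h→6,1→2 3:0→6,h→3,1→7 4:0→3,h→3,1→5 5:0→7,h→6,1→5 6:0→6,h→6,1→6 7:0→6,h→6,1→7 [Hopcroft].
'1h': N↓-sim [12, 6, 2] end={s0,s14} — reject; 2/2 deletions ∈↓L.
'000': N↓-sim [12, 9, 6, 2] end={s11,s14} ∉↓L; 3/3 single-dels accept.
'0hh0': run [12, 9, 8, 6, 2] end={s11,s14} ∉↓L; 4/4 deletions ∈↓L.
3 obstructions.

A = [1h, 000, 0hh0].


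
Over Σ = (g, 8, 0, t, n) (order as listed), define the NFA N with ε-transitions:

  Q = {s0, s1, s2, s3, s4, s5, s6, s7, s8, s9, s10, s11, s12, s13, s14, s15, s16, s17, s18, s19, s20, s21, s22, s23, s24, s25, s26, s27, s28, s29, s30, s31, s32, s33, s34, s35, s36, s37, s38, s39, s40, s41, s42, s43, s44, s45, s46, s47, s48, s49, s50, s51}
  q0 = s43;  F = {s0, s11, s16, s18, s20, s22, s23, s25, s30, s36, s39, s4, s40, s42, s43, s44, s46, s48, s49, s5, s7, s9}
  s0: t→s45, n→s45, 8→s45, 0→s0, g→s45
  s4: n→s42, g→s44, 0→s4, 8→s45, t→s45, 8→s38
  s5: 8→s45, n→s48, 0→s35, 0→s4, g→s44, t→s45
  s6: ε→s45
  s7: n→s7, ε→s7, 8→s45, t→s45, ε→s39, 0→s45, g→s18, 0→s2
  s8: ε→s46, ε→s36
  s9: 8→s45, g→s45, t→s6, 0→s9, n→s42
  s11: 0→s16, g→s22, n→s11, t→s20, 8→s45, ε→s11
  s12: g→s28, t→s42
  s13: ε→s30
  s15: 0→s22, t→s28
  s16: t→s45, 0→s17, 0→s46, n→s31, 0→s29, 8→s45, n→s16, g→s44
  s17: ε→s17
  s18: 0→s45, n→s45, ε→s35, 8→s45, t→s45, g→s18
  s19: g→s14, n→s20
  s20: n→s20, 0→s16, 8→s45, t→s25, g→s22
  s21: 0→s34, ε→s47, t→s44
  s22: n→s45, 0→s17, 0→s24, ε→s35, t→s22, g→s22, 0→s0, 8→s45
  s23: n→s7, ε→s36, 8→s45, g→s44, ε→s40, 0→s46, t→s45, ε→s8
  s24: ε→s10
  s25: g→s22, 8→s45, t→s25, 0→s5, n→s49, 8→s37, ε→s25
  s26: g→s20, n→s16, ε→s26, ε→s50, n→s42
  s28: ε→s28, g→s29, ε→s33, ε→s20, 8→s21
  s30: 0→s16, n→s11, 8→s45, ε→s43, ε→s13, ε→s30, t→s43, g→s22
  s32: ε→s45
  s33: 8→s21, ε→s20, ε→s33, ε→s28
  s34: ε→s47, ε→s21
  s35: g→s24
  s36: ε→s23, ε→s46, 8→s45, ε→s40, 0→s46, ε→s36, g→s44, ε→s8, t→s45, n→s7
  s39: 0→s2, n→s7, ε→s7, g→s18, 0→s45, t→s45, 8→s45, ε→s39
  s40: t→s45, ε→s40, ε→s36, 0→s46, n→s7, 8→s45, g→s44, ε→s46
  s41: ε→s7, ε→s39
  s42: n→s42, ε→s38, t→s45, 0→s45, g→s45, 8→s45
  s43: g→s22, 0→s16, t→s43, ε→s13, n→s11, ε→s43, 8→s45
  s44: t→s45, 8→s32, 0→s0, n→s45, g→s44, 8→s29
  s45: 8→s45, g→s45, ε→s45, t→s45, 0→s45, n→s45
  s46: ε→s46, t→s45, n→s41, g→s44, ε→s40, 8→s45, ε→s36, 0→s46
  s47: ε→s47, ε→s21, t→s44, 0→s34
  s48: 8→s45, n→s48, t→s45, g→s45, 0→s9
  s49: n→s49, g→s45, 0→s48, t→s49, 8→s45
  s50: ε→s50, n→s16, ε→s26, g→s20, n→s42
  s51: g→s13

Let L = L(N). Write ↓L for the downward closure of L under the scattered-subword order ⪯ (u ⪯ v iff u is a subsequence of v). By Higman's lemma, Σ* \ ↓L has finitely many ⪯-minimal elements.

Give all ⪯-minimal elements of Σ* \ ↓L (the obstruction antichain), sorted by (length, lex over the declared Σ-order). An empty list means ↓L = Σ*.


|Q|=52, |F|=22, |δ|=200 (53 ε).
min D↑ (18 st, q0=0, F={2}): 0:g→1,8→2,0→3,t→0,n→4 1:g→1,8→2,0→5,t→1,n→2 2:g→2,8→2,0→2,t→2,n→2 3:g→6,8→2,0→7,t→2,n→3 4:g→1,8→2,0→3,t→8,n→4 5:g→2,8→2,0→5,t→2,n→2 6:g→6,8→2,0→5,t→2,n→2 7:g→6,8→2,0→7,t→2,n→9 8:g→1,8→2,0→3,t→10,n→8 9:g→11,8→2,0→2,t→2,n→9 10:g→1,8→2,0→12,t→10,n→13 11:g→11,8→2,0→2,t→2,n→2 12:g→6,8→2,0→14,t→2,n→15 13:g→2,8→2,0→15,t→13,n→13 14:g→6,8→2,0→14,t→2,n→16 15:g→2,8→2,0→17,t→2,n→15 16:g→2,8→2,0→2,t→2,n→16 17:g→2,8→2,0→17,t→2,n→16.
'8': |S_i|=[37, 5] end={s29,s32,s37,s38,s45} rej; 1/1 del acc.
'gn': N↓-sim [37, 11, 1] end={s45} — reject; 2/2 single-dels accept.
'0t': run [37, 28, 2] end={s45,s6} rej; 2/2 del acc.
'g0g': N↓-sim [37, 11, 5, 1] end={s45} ∉↓L; 3/3 single-dels accept.
'00n0': run [37, 28, 24, 11, 2] end={s2,s45} rej; 4/4 del acc.
'nttng': |S_i|=[37, 34, 33, 20, 7, 1] end={s45} ∉↓L; 5/5 deletions ∈↓L.
6 minimals (antichain).

min(Σ*\↓L) = [8, gn, 0t, g0g, 00n0, nttng].


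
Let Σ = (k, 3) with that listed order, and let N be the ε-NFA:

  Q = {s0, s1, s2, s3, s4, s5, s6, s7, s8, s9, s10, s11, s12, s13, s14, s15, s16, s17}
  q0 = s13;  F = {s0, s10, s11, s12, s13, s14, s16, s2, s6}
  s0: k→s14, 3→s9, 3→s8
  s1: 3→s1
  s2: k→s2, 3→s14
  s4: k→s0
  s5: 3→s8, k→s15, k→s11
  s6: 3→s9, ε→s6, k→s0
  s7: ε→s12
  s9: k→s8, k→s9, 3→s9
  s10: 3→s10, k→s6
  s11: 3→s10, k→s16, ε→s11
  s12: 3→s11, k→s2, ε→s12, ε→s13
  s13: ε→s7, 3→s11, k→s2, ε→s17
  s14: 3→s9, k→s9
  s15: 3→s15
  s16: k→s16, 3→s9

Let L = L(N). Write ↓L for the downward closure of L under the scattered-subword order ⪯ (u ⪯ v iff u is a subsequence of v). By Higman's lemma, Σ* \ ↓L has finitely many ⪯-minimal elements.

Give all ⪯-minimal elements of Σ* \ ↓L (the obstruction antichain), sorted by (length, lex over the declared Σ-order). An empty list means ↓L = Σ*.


|Q|=18, |F|=9, |δ|=35 (7 ε).
min D↑ (9 st, q0=0, F={6}): 0:k→1,3→2 1:k→1,3→3 2:k→4,3→5 3:k→6,3→6 4:k→4,3→6 5:k→7,3→5 6:k→6,3→6 7:k→8,3→6 8:k→3,3→6 [Hopcroft].
'k3k': run [13, 7, 3, 2] end={s8,s9} rej; 3/3 single-dels accept.
'k33': N↓-sim [13, 7, 3, 2] end={s8,s9} rej; 3/3 deletions ∈↓L.
'3k3': |S_i|=[13, 8, 6, 2] end={s8,s9} — reject; 3/3 deletions ∈↓L.
'33kkkk': |S_i|=[13, 8, 6, 5, 4, 3, 2] end={s8,s9} rej; 6/6 deletions ∈↓L.
4 obstructions.

Antichain: [k3k, k33, 3k3, 33kkkk].


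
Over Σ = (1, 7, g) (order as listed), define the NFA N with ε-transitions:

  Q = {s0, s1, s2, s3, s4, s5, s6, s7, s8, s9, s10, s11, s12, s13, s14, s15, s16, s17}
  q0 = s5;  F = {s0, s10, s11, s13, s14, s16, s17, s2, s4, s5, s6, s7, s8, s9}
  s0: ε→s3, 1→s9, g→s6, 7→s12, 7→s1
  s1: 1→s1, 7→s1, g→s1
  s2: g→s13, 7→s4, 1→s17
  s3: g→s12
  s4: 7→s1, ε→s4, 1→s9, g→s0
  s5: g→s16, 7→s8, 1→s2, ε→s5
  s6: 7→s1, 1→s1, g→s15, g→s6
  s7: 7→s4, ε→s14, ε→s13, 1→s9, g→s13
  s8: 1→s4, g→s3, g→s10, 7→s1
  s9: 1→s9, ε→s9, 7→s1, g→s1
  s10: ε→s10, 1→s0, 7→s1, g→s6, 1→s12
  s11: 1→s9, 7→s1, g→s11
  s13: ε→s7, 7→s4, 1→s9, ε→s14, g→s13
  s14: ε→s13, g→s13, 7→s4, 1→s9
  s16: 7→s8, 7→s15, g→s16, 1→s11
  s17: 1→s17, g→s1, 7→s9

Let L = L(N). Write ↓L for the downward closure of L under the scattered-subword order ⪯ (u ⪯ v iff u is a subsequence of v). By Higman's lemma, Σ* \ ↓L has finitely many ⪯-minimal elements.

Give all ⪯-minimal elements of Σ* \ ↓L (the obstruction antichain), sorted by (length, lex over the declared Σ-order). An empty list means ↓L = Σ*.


Antichain: [77, 11g, g17, 7gg1].

|Q|=18, |F|=14, |δ|=61 (10 ε).
min D↑ (13 st, q0=0, F={7}): 0:1→1,7→2,g→3 1:1→4,7→5,g→6 2:1→5,7→7,g→8 3:1→9,7→2,g→3 4:1→4,7→10,g→7 5:1→10,7→7,g→11 6:1→10,7→5,g→6 7:1→7,7→7,g→7 8:1→11,7→7,g→12 9:1→10,7→7,g→9 10:1→10,7→7,g→7 11:1→10,7→7,g→12 12:1→7,7→7,g→12.
'77': |S_i|=[18, 10, 2] end={s1,s12} — reject; 2/2 single-dels accept.
'11g': N↓-sim [18, 14, 3, 1] end={s1} rej; 3/3 deletions ∈↓L.
'g17': N↓-sim [18, 15, 9, 2] end={s1,s12} — reject; 3/3 deletions ∈↓L.
'7gg1': |S_i|=[18, 10, 8, 4, 1] end={s1} rej; 4/4 del acc.
4 words, ⪯-incomp.


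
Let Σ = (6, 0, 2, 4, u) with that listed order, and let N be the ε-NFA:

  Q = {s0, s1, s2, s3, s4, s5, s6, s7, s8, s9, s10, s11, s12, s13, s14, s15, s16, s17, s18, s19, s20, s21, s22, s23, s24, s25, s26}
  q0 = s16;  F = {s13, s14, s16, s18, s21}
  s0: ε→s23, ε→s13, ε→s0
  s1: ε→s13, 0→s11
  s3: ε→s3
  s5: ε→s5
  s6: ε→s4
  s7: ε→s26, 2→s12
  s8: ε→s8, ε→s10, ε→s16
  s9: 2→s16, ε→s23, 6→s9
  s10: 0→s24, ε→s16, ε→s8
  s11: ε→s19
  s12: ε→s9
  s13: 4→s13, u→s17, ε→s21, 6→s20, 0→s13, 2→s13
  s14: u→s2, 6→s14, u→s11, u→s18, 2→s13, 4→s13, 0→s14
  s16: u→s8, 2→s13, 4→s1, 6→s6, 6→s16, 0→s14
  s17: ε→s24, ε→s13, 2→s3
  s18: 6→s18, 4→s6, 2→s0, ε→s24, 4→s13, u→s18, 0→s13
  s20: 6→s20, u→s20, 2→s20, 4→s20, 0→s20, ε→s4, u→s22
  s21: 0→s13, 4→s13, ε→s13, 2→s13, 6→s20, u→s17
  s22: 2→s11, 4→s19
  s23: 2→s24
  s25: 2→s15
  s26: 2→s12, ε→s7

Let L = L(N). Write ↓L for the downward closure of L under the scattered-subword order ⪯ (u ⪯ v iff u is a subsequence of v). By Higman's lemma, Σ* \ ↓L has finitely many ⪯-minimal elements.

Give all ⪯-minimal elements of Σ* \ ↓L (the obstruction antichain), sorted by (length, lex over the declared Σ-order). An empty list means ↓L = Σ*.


|Q|=27, |F|=5, |δ|=69 (23 ε).
min D↑ (5 st, q0=0, F={4}): 0:6→0,0→1,2→2,4→2,u→0 1:6→1,0→1,2→2,4→2,u→3 2:6→4,0→2,2→2,4→2,u→2 3:6→3,0→2,2→2,4→2,u→3 4:6→4,0→4,2→4,4→4,u→4 [Hopcroft].
'26': N↓-sim [20, 12, 5] end={s11,s19,s20,s22,s4} rej; 2/2 single-dels accept.
'46': N↓-sim [20, 12, 5] end={s11,s19,s20,s22,s4} ∉↓L; 2/2 del acc.
'0u06': |S_i|=[20, 16, 15, 10, 5] end={s11,s19,s20,s22,s4} rej; 4/4 deletions ∈↓L.
3 minimals (antichain).

min(Σ*\↓L) = [26, 46, 0u06].
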